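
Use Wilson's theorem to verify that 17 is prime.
(16)! mod 17 = 16. Since this equals -1 (mod 17), Wilson confirms 17 is prime.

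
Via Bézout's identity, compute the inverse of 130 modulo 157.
Extended GCD: 130(-64) + 157(53) = 1. So 130^(-1) ≡ 93 ≡ 93 (mod 157). Verify: 130 × 93 = 12090 ≡ 1 (mod 157)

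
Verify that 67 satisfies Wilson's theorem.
(66)! mod 67 = 66. Since this equals -1 (mod 67), Wilson confirms 67 is prime.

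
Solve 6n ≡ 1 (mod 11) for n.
2

Using Extended Euclidean Algorithm:
gcd(6, 11) = 1
Bezout coefficients: 6 × 2 + 11 × -1 = 1
So 6 × 2 ≡ 1 (mod 11)
The inverse is 2 mod 11 = 2
Verification: 6 × 2 = 12 = 1 × 11 + 1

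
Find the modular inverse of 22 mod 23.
22^(-1) ≡ 22 (mod 23). Verification: 22 × 22 = 484 ≡ 1 (mod 23)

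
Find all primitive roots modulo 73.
Primitive roots mod 73: {5, 11, 13, 14, 15, 20, 26, 28, 29, 31, 33, 34, 39, 40, 42, 44, 45, 47, 53, 58, 59, 60, 62, 68}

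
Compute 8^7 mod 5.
8 ≡ 3 (mod 5). 7 = 4 + 2 + 1 (binary 111). Repeated squaring mod 5: 3^1 ≡ 3; 3^2 ≡ 3² = 9 ≡ 4; 3^4 ≡ 4² = 16 ≡ 1. Multiply: 8^7 ≡ 3^4 × 3^2 × 3^1 ≡ 1 × 4 × 3 (mod 5): 1 × 4 = 4 ≡ 4; 4 × 3 = 12 ≡ 2. So 8^7 ≡ 2 (mod 5).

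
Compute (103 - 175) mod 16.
8

(103 - 175) = -72
-72 mod 16 = 8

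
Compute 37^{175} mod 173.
137

Using successive squaring:
Binary expansion of 175: 10101111
Powers of 37 mod 173 (each is the square of the previous):
  37^1 ≡ 37 (mod 173)
  37^2 ≡ 37² = 1369 ≡ 158 (mod 173)
  37^4 ≡ 158² = 24964 ≡ 52 (mod 173)
  37^8 ≡ 52² = 2704 ≡ 109 (mod 173)
  37^16 ≡ 109² = 11881 ≡ 117 (mod 173)
  37^32 ≡ 117² = 13689 ≡ 22 (mod 173)
  37^64 ≡ 22² = 484 ≡ 138 (mod 173)
  37^128 ≡ 138² = 19044 ≡ 14 (mod 173)
175 = 128 + 32 + 8 + 4 + 2 + 1, so 37^175 = 37^128 × 37^32 × 37^8 × 37^4 × 37^2 × 37^1 ≡ 14 × 22 × 109 × 52 × 158 × 37 (mod 173)
Multiplying step by step:
  14 × 22 = 308 ≡ 135 (mod 173)
  135 × 109 = 14715 ≡ 10 (mod 173)
  10 × 52 = 520 ≡ 1 (mod 173)
  1 × 158 = 158 ≡ 158 (mod 173)
  158 × 37 = 5846 ≡ 137 (mod 173)
Result: 37^175 ≡ 137 (mod 173)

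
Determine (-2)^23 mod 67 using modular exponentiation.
Using repeated squaring. (-2) ≡ 65 (mod 67). 23 = 16 + 4 + 2 + 1 (binary 10111). Repeated squaring mod 67: 65^1 ≡ 65; 65^2 ≡ 65² = 4225 ≡ 4; 65^4 ≡ 4² = 16 ≡ 16; 65^8 ≡ 16² = 256 ≡ 55; 65^16 ≡ 55² = 3025 ≡ 10. Multiply: (-2)^23 ≡ 65^16 × 65^4 × 65^2 × 65^1 ≡ 10 × 16 × 4 × 65 (mod 67): 10 × 16 = 160 ≡ 26; 26 × 4 = 104 ≡ 37; 37 × 65 = 2405 ≡ 60. So (-2)^23 ≡ 60 (mod 67).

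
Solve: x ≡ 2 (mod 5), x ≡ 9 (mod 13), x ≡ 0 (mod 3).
M = 5 × 13 × 3 = 195. M₁ = 39, y₁ ≡ 4 (mod 5). M₂ = 15, y₂ ≡ 7 (mod 13). M₃ = 65, y₃ ≡ 2 (mod 3). x = 2×39×4 + 9×15×7 + 0×65×2 ≡ 87 (mod 195)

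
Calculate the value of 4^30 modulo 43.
Using repeated squaring. 30 = 16 + 8 + 4 + 2 (binary 11110). Repeated squaring mod 43: 4^1 ≡ 4; 4^2 ≡ 4² = 16 ≡ 16; 4^4 ≡ 16² = 256 ≡ 41; 4^8 ≡ 41² = 1681 ≡ 4; 4^16 ≡ 4² = 16 ≡ 16. Multiply: 4^30 = 4^16 × 4^8 × 4^4 × 4^2 ≡ 16 × 4 × 41 × 16 (mod 43): 16 × 4 = 64 ≡ 21; 21 × 41 = 861 ≡ 1; 1 × 16 = 16 ≡ 16. So 4^30 ≡ 16 (mod 43).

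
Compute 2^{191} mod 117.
59

Using successive squaring:
Binary expansion of 191: 10111111
Powers of 2 mod 117 (each is the square of the previous):
  2^1 ≡ 2 (mod 117)
  2^2 ≡ 2² = 4 ≡ 4 (mod 117)
  2^4 ≡ 4² = 16 ≡ 16 (mod 117)
  2^8 ≡ 16² = 256 ≡ 22 (mod 117)
  2^16 ≡ 22² = 484 ≡ 16 (mod 117)
  2^32 ≡ 16² = 256 ≡ 22 (mod 117)
  2^64 ≡ 22² = 484 ≡ 16 (mod 117)
  2^128 ≡ 16² = 256 ≡ 22 (mod 117)
191 = 128 + 32 + 16 + 8 + 4 + 2 + 1, so 2^191 = 2^128 × 2^32 × 2^16 × 2^8 × 2^4 × 2^2 × 2^1 ≡ 22 × 22 × 16 × 22 × 16 × 4 × 2 (mod 117)
Multiplying step by step:
  22 × 22 = 484 ≡ 16 (mod 117)
  16 × 16 = 256 ≡ 22 (mod 117)
  22 × 22 = 484 ≡ 16 (mod 117)
  16 × 16 = 256 ≡ 22 (mod 117)
  22 × 4 = 88 ≡ 88 (mod 117)
  88 × 2 = 176 ≡ 59 (mod 117)
Result: 2^191 ≡ 59 (mod 117)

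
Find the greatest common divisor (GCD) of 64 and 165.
1

Using the Euclidean algorithm:
64 = 0 × 165 + 64
165 = 2 × 64 + 37
64 = 1 × 37 + 27
37 = 1 × 27 + 10
27 = 2 × 10 + 7
10 = 1 × 7 + 3
7 = 2 × 3 + 1
3 = 3 × 1 + 0

GCD(64, 165) = 1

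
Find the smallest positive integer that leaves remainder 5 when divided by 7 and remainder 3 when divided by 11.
M = 7 × 11 = 77. M₁ = 11, y₁ ≡ 2 (mod 7). M₂ = 7, y₂ ≡ 8 (mod 11). m = 5×11×2 + 3×7×8 ≡ 47 (mod 77). The smallest positive such number is 47.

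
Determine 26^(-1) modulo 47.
26^(-1) ≡ 38 (mod 47). Verification: 26 × 38 = 988 ≡ 1 (mod 47)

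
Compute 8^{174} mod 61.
52

Using successive squaring:
Binary expansion of 174: 10101110
Powers of 8 mod 61 (each is the square of the previous):
  8^1 ≡ 8 (mod 61)
  8^2 ≡ 8² = 64 ≡ 3 (mod 61)
  8^4 ≡ 3² = 9 ≡ 9 (mod 61)
  8^8 ≡ 9² = 81 ≡ 20 (mod 61)
  8^16 ≡ 20² = 400 ≡ 34 (mod 61)
  8^32 ≡ 34² = 1156 ≡ 58 (mod 61)
  8^64 ≡ 58² = 3364 ≡ 9 (mod 61)
  8^128 ≡ 9² = 81 ≡ 20 (mod 61)
174 = 128 + 32 + 8 + 4 + 2, so 8^174 = 8^128 × 8^32 × 8^8 × 8^4 × 8^2 ≡ 20 × 58 × 20 × 9 × 3 (mod 61)
Multiplying step by step:
  20 × 58 = 1160 ≡ 1 (mod 61)
  1 × 20 = 20 ≡ 20 (mod 61)
  20 × 9 = 180 ≡ 58 (mod 61)
  58 × 3 = 174 ≡ 52 (mod 61)
Result: 8^174 ≡ 52 (mod 61)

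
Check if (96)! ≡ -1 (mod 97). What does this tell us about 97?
(96)! mod 97 = 96. Since this equals -1 (mod 97), Wilson confirms 97 is prime.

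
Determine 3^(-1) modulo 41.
3^(-1) ≡ 14 (mod 41). Verification: 3 × 14 = 42 ≡ 1 (mod 41)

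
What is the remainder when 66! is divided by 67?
By Wilson's theorem, (66)! ≡ -1 ≡ 66 (mod 67)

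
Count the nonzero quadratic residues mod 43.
For prime 43, there are (p-1)/2 = (43-1)/2 = 21 quadratic residues (excluding 0).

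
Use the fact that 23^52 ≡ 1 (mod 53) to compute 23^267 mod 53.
By Fermat: 23^{52} ≡ 1 (mod 53). 267 = 5×52 + 7. So 23^{267} ≡ 23^{7} ≡ 30 (mod 53)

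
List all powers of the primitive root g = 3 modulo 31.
g^1, g^2, ..., g^{30} mod 31: {3, 9, 27, 19, 26, 16, 17, 20, 29, 25, 13, 8, 24, 10, 30, 28, 22, 4, 12, 5, 15, 14, 11, 2, 6, 18, 23, 7, 21, 1}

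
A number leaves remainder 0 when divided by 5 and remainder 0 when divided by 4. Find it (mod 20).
M = 5 × 4 = 20. M₁ = 4, y₁ ≡ 4 (mod 5). M₂ = 5, y₂ ≡ 1 (mod 4). m = 0×4×4 + 0×5×1 ≡ 0 (mod 20)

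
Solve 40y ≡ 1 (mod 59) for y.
31

Using Extended Euclidean Algorithm:
gcd(40, 59) = 1
Bezout coefficients: 40 × -28 + 59 × 19 = 1
So 40 × -28 ≡ 1 (mod 59)
The inverse is -28 mod 59 = 31
Verification: 40 × 31 = 1240 = 21 × 59 + 1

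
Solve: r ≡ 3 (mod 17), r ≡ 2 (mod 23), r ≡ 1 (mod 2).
M = 17 × 23 × 2 = 782. M₁ = 46, y₁ ≡ 10 (mod 17). M₂ = 34, y₂ ≡ 21 (mod 23). M₃ = 391, y₃ ≡ 1 (mod 2). r = 3×46×10 + 2×34×21 + 1×391×1 ≡ 71 (mod 782)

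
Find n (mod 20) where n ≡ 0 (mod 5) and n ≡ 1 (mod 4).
M = 5 × 4 = 20. M₁ = 4, y₁ ≡ 4 (mod 5). M₂ = 5, y₂ ≡ 1 (mod 4). n = 0×4×4 + 1×5×1 ≡ 5 (mod 20)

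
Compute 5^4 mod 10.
4 = 4 (binary 100). Repeated squaring mod 10: 5^1 ≡ 5; 5^2 ≡ 5² = 25 ≡ 5; 5^4 ≡ 5² = 25 ≡ 5. So 5^4 ≡ 5 (mod 10).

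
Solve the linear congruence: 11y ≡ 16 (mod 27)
26

Since gcd(11, 27) = 1 divides 16, a solution exists.
Multiply both sides by the inverse of 11 mod 27:
  11^(-1) mod 27 = 5
  x ≡ 5 × 16 ≡ 80 ≡ 26 (mod 27)
Verification: 11 × 26 = 286 = 10 × 27 + 16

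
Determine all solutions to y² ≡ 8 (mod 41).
The square roots of 8 mod 41 are 34 and 7. Verify: 34² = 1156 ≡ 8 (mod 41)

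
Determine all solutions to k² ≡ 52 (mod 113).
The square roots of 52 mod 113 are 74 and 39. Verify: 74² = 5476 ≡ 52 (mod 113)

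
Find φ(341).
300

Prime factorization: 341 = 11 × 31
Using the formula φ(n) = n × Π(1 - 1/p) for each prime factor p:
φ(341) = 341 × (1 - 1/11) × (1 - 1/31)
φ(341) = 300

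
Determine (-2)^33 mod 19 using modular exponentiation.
Using Fermat: (-2)^{18} ≡ 1 (mod 19). 33 ≡ 15 (mod 18). So (-2)^{33} ≡ (-2)^{15} ≡ 7 (mod 19)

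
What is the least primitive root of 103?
5

A primitive root g modulo p has order p-1 = 102
Prime divisors of 102: [2, 3, 17]
g is a primitive root iff g^(102/q) ≢ 1 (mod 103) for each prime divisor q
Testing small values:
  g = 2: 2^51 ≡ 1, 2^34 ≡ 46, 2^6 ≡ 64 (mod 103) → 2^51 ≡ 1, not primitive root
  g = 3: 3^51 ≡ 102, 3^34 ≡ 1, 3^6 ≡ 8 (mod 103) → 3^34 ≡ 1, not primitive root
  g = 4: 4^51 ≡ 1, 4^34 ≡ 56, 4^6 ≡ 79 (mod 103) → 4^51 ≡ 1, not primitive root
  g = 5: 5^51 ≡ 102, 5^34 ≡ 56, 5^6 ≡ 72 (mod 103) → none is 1, primitive root!
The smallest primitive root is 5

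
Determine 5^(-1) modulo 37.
5^(-1) ≡ 15 (mod 37). Verification: 5 × 15 = 75 ≡ 1 (mod 37)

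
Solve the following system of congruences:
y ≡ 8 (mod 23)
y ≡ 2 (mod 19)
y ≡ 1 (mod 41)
17672

Using the Chinese Remainder Theorem:
M = product of moduli = 17917
For equation 1: M_1 = 779, 779 ≡ 20 (mod 23), inverse of 779 mod 23 is 15 (check: 20 × 15 = 300 ≡ 1 (mod 23))
For equation 2: M_2 = 943, 943 ≡ 12 (mod 19), inverse of 943 mod 19 is 8 (check: 12 × 8 = 96 ≡ 1 (mod 19))
For equation 3: M_3 = 437, 437 ≡ 27 (mod 41), inverse of 437 mod 41 is 38 (check: 27 × 38 = 1026 ≡ 1 (mod 41))
Combine: y ≡ Σ r_i×M_i×(M_i⁻¹ mod m_i) = 8×779×15 + 2×943×8 + 1×437×38 = 93480 + 15088 + 16606 = 125174
125174 mod 17917 = 17672
y ≡ 17672 (mod 17917)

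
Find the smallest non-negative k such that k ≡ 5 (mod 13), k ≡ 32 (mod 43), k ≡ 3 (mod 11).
1279

Using the Chinese Remainder Theorem:
M = product of moduli = 6149
For equation 1: M_1 = 473, 473 ≡ 5 (mod 13), inverse of 473 mod 13 is 8 (check: 5 × 8 = 40 ≡ 1 (mod 13))
For equation 2: M_2 = 143, 143 ≡ 14 (mod 43), inverse of 143 mod 43 is 40 (check: 14 × 40 = 560 ≡ 1 (mod 43))
For equation 3: M_3 = 559, 559 ≡ 9 (mod 11), inverse of 559 mod 11 is 5 (check: 9 × 5 = 45 ≡ 1 (mod 11))
Combine: k ≡ Σ r_i×M_i×(M_i⁻¹ mod m_i) = 5×473×8 + 32×143×40 + 3×559×5 = 18920 + 183040 + 8385 = 210345
210345 mod 6149 = 1279
k ≡ 1279 (mod 6149)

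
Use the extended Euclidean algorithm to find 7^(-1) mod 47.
Extended GCD: 7(-20) + 47(3) = 1. So 7^(-1) ≡ 27 ≡ 27 (mod 47). Verify: 7 × 27 = 189 ≡ 1 (mod 47)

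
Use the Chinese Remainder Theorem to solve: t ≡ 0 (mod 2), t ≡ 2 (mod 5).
M = 2 × 5 = 10. M₁ = 5, y₁ ≡ 1 (mod 2). M₂ = 2, y₂ ≡ 3 (mod 5). t = 0×5×1 + 2×2×3 ≡ 2 (mod 10)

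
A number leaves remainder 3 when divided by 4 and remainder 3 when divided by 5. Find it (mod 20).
M = 4 × 5 = 20. M₁ = 5, y₁ ≡ 1 (mod 4). M₂ = 4, y₂ ≡ 4 (mod 5). m = 3×5×1 + 3×4×4 ≡ 3 (mod 20)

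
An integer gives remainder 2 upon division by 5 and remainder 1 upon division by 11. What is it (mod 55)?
M = 5 × 11 = 55. M₁ = 11, y₁ ≡ 1 (mod 5). M₂ = 5, y₂ ≡ 9 (mod 11). x = 2×11×1 + 1×5×9 ≡ 12 (mod 55). The smallest positive such number is 12.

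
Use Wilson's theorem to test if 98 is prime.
(97)! mod 98 = 0. Since 0 ≢ -1 (mod 98), 98 is not prime.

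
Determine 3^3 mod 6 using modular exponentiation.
3 = 2 + 1 (binary 11). Repeated squaring mod 6: 3^1 ≡ 3; 3^2 ≡ 3² = 9 ≡ 3. Multiply: 3^3 = 3^2 × 3^1 ≡ 3 × 3 (mod 6): 3 × 3 = 9 ≡ 3. So 3^3 ≡ 3 (mod 6).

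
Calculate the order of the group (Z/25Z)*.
20

Prime factorization: 25 = 5^2
Using the formula φ(n) = n × Π(1 - 1/p) for each prime factor p:
φ(25) = 25 × (1 - 1/5)
φ(25) = 20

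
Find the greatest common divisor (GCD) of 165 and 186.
3

Using the Euclidean algorithm:
165 = 0 × 186 + 165
186 = 1 × 165 + 21
165 = 7 × 21 + 18
21 = 1 × 18 + 3
18 = 6 × 3 + 0

GCD(165, 186) = 3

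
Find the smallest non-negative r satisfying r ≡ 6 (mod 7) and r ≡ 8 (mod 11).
M = 7 × 11 = 77. M₁ = 11, y₁ ≡ 2 (mod 7). M₂ = 7, y₂ ≡ 8 (mod 11). r = 6×11×2 + 8×7×8 ≡ 41 (mod 77)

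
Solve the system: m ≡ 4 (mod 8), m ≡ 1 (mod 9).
M = 8 × 9 = 72. M₁ = 9, y₁ ≡ 1 (mod 8). M₂ = 8, y₂ ≡ 8 (mod 9). m = 4×9×1 + 1×8×8 ≡ 28 (mod 72)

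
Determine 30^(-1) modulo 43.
30^(-1) ≡ 33 (mod 43). Verification: 30 × 33 = 990 ≡ 1 (mod 43)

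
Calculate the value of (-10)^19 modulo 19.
Using Fermat: (-10)^{18} ≡ 1 (mod 19). 19 ≡ 1 (mod 18). So (-10)^{19} ≡ (-10)^{1} ≡ 9 (mod 19)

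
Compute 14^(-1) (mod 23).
5

Using Extended Euclidean Algorithm:
gcd(14, 23) = 1
Bezout coefficients: 14 × 5 + 23 × -3 = 1
So 14 × 5 ≡ 1 (mod 23)
The inverse is 5 mod 23 = 5
Verification: 14 × 5 = 70 = 3 × 23 + 1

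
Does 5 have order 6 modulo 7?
p - 1 = 6 has prime divisors 2, 3. Check 5^(6/q) mod 7 for each: 5^(6/2) = 5^3 ≡ 6, 5^(6/3) = 5^2 ≡ 4 (mod 7). None of these is 1, so 5 has order 6 = φ(7), so it is a primitive root mod 7.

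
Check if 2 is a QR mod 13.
By Euler's criterion: 2^{6} ≡ 12 (mod 13). Since this equals -1 (≡ 12), 2 is not a QR.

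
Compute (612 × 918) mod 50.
16

(612 × 918) = 561816
561816 mod 50 = 16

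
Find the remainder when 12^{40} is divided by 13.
By Fermat: 12^{12} ≡ 1 (mod 13). 40 = 3×12 + 4. So 12^{40} ≡ 12^{4} ≡ 1 (mod 13)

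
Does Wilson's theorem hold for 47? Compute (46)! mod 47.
(46)! mod 47 = 46. Since this equals -1 (mod 47), Wilson confirms 47 is prime.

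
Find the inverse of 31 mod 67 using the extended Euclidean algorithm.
Extended GCD: 31(13) + 67(-6) = 1. So 31^(-1) ≡ 13 ≡ 13 (mod 67). Verify: 31 × 13 = 403 ≡ 1 (mod 67)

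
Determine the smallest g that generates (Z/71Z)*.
7

A primitive root g modulo p has order p-1 = 70
Prime divisors of 70: [2, 5, 7]
g is a primitive root iff g^(70/q) ≢ 1 (mod 71) for each prime divisor q
Testing small values:
  g = 2: 2^35 ≡ 1, 2^14 ≡ 54, 2^10 ≡ 30 (mod 71) → 2^35 ≡ 1, not primitive root
  g = 3: 3^35 ≡ 1, 3^14 ≡ 54, 3^10 ≡ 48 (mod 71) → 3^35 ≡ 1, not primitive root
  g = 4: 4^35 ≡ 1, 4^14 ≡ 5, 4^10 ≡ 48 (mod 71) → 4^35 ≡ 1, not primitive root
  g = 5: 5^35 ≡ 1, 5^14 ≡ 57, 5^10 ≡ 1 (mod 71) → 5^35 ≡ 1, not primitive root
  g = 6: 6^35 ≡ 1, 6^14 ≡ 5, 6^10 ≡ 20 (mod 71) → 6^35 ≡ 1, not primitive root
  g = 7: 7^35 ≡ 70, 7^14 ≡ 54, 7^10 ≡ 45 (mod 71) → none is 1, primitive root!
The smallest primitive root is 7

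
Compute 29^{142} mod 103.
16

Using successive squaring:
Binary expansion of 142: 10001110
Powers of 29 mod 103 (each is the square of the previous):
  29^1 ≡ 29 (mod 103)
  29^2 ≡ 29² = 841 ≡ 17 (mod 103)
  29^4 ≡ 17² = 289 ≡ 83 (mod 103)
  29^8 ≡ 83² = 6889 ≡ 91 (mod 103)
  29^16 ≡ 91² = 8281 ≡ 41 (mod 103)
  29^32 ≡ 41² = 1681 ≡ 33 (mod 103)
  29^64 ≡ 33² = 1089 ≡ 59 (mod 103)
  29^128 ≡ 59² = 3481 ≡ 82 (mod 103)
142 = 128 + 8 + 4 + 2, so 29^142 = 29^128 × 29^8 × 29^4 × 29^2 ≡ 82 × 91 × 83 × 17 (mod 103)
Multiplying step by step:
  82 × 91 = 7462 ≡ 46 (mod 103)
  46 × 83 = 3818 ≡ 7 (mod 103)
  7 × 17 = 119 ≡ 16 (mod 103)
Result: 29^142 ≡ 16 (mod 103)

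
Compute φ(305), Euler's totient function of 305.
240

Prime factorization: 305 = 5 × 61
Using the formula φ(n) = n × Π(1 - 1/p) for each prime factor p:
φ(305) = 305 × (1 - 1/5) × (1 - 1/61)
φ(305) = 240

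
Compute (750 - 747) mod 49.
3

(750 - 747) = 3
3 mod 49 = 3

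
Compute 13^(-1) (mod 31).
13^(-1) ≡ 12 (mod 31). Verification: 13 × 12 = 156 ≡ 1 (mod 31)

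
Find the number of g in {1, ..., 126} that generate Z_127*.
Number of primitive roots mod 127 = φ(126) = 36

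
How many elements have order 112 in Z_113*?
Number of primitive roots mod 113 = φ(112) = 48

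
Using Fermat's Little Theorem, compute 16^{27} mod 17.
16

By Fermat's Little Theorem, a^(p-1) ≡ 1 (mod p) for prime p and gcd(a, p) = 1
Here p = 17, so 16^16 ≡ 1 (mod 17)
We can reduce the exponent: 27 mod 16 = 11
So 16^27 ≡ 16^11 (mod 17)
Computing: 16^11 mod 17 = 16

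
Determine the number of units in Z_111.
72

Prime factorization: 111 = 3 × 37
Using the formula φ(n) = n × Π(1 - 1/p) for each prime factor p:
φ(111) = 111 × (1 - 1/3) × (1 - 1/37)
φ(111) = 72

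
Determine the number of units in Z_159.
104

Prime factorization: 159 = 3 × 53
Using the formula φ(n) = n × Π(1 - 1/p) for each prime factor p:
φ(159) = 159 × (1 - 1/3) × (1 - 1/53)
φ(159) = 104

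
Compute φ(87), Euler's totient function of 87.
56

Prime factorization: 87 = 3 × 29
Using the formula φ(n) = n × Π(1 - 1/p) for each prime factor p:
φ(87) = 87 × (1 - 1/3) × (1 - 1/29)
φ(87) = 56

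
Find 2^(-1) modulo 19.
10

Using Extended Euclidean Algorithm:
gcd(2, 19) = 1
Bezout coefficients: 2 × -9 + 19 × 1 = 1
So 2 × -9 ≡ 1 (mod 19)
The inverse is -9 mod 19 = 10
Verification: 2 × 10 = 20 = 1 × 19 + 1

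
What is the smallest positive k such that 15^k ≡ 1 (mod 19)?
Powers of 15 mod 19: 15^1≡15, 15^2≡16, 15^3≡12, 15^4≡9, 15^5≡2, 15^6≡11, 15^7≡13, 15^8≡5, 15^9≡18, 15^10≡4, 15^11≡3, 15^12≡7, 15^13≡10, 15^14≡17, 15^15≡8, 15^16≡6, 15^17≡14, 15^18≡1. Order = 18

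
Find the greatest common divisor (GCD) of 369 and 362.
1

Using the Euclidean algorithm:
369 = 1 × 362 + 7
362 = 51 × 7 + 5
7 = 1 × 5 + 2
5 = 2 × 2 + 1
2 = 2 × 1 + 0

GCD(369, 362) = 1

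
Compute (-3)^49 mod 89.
Using repeated squaring. (-3) ≡ 86 (mod 89). 49 = 32 + 16 + 1 (binary 110001). Repeated squaring mod 89: 86^1 ≡ 86; 86^2 ≡ 86² = 7396 ≡ 9; 86^4 ≡ 9² = 81 ≡ 81; 86^8 ≡ 81² = 6561 ≡ 64; 86^16 ≡ 64² = 4096 ≡ 2; 86^32 ≡ 2² = 4 ≡ 4. Multiply: (-3)^49 ≡ 86^32 × 86^16 × 86^1 ≡ 4 × 2 × 86 (mod 89): 4 × 2 = 8 ≡ 8; 8 × 86 = 688 ≡ 65. So (-3)^49 ≡ 65 (mod 89).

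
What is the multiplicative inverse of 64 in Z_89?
64^(-1) ≡ 32 (mod 89). Verification: 64 × 32 = 2048 ≡ 1 (mod 89)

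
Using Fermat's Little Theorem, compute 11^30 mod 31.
By Fermat's Little Theorem, 11^{30} ≡ 1 (mod 31) since 31 is prime and gcd(11, 31) = 1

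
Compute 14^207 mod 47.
Using Fermat: 14^{46} ≡ 1 (mod 47). 207 ≡ 23 (mod 46). So 14^{207} ≡ 14^{23} ≡ 1 (mod 47)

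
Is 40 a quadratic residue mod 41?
By Euler's criterion: 40^{20} ≡ 1 (mod 41). Since this equals 1, 40 is a QR.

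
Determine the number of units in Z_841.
812

Prime factorization: 841 = 29^2
Using the formula φ(n) = n × Π(1 - 1/p) for each prime factor p:
φ(841) = 841 × (1 - 1/29)
φ(841) = 812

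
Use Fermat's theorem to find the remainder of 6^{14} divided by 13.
10

By Fermat's Little Theorem, a^(p-1) ≡ 1 (mod p) for prime p and gcd(a, p) = 1
Here p = 13, so 6^12 ≡ 1 (mod 13)
We can reduce the exponent: 14 mod 12 = 2
So 6^14 ≡ 6^2 (mod 13)
Computing: 6^2 mod 13 = 10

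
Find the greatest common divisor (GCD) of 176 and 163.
1

Using the Euclidean algorithm:
176 = 1 × 163 + 13
163 = 12 × 13 + 7
13 = 1 × 7 + 6
7 = 1 × 6 + 1
6 = 6 × 1 + 0

GCD(176, 163) = 1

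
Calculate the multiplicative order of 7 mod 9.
Powers of 7 mod 9: 7^1≡7, 7^2≡4, 7^3≡1. Order = 3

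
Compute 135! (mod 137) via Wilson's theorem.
(136)! = (135)! × (136) ≡ -1 (mod 137). So (135)! ≡ -1 × (136)^(-1) ≡ (-1)×(-1) = 1 (mod 137)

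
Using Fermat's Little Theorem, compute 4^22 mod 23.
By Fermat's Little Theorem, 4^{22} ≡ 1 (mod 23) since 23 is prime and gcd(4, 23) = 1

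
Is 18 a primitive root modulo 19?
No

To verify, check if 18^(18/q) ≢ 1 (mod 19) for each prime divisor q of 18
Divisors of 18 = 18: [1, 2, 3, 6, 9, 18]
  18^(18/2) = 18^9 ≡ 18 (mod 19)
  18^(18/3) = 18^6 ≡ 1 (mod 19)
Conclusion: 18 is not a primitive root modulo 19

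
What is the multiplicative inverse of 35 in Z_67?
35^(-1) ≡ 23 (mod 67). Verification: 35 × 23 = 805 ≡ 1 (mod 67)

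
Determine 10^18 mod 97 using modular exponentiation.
Using repeated squaring. 18 = 16 + 2 (binary 10010). Repeated squaring mod 97: 10^1 ≡ 10; 10^2 ≡ 10² = 100 ≡ 3; 10^4 ≡ 3² = 9 ≡ 9; 10^8 ≡ 9² = 81 ≡ 81; 10^16 ≡ 81² = 6561 ≡ 62. Multiply: 10^18 = 10^16 × 10^2 ≡ 62 × 3 (mod 97): 62 × 3 = 186 ≡ 89. So 10^18 ≡ 89 (mod 97).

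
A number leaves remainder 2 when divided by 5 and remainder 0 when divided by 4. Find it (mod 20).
M = 5 × 4 = 20. M₁ = 4, y₁ ≡ 4 (mod 5). M₂ = 5, y₂ ≡ 1 (mod 4). y = 2×4×4 + 0×5×1 ≡ 12 (mod 20)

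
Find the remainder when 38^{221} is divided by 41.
By Fermat: 38^{40} ≡ 1 (mod 41). 221 = 5×40 + 21. So 38^{221} ≡ 38^{21} ≡ 3 (mod 41)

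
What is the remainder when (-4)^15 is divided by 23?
Using repeated squaring. (-4) ≡ 19 (mod 23). 15 = 8 + 4 + 2 + 1 (binary 1111). Repeated squaring mod 23: 19^1 ≡ 19; 19^2 ≡ 19² = 361 ≡ 16; 19^4 ≡ 16² = 256 ≡ 3; 19^8 ≡ 3² = 9 ≡ 9. Multiply: (-4)^15 ≡ 19^8 × 19^4 × 19^2 × 19^1 ≡ 9 × 3 × 16 × 19 (mod 23): 9 × 3 = 27 ≡ 4; 4 × 16 = 64 ≡ 18; 18 × 19 = 342 ≡ 20. So (-4)^15 ≡ 20 (mod 23).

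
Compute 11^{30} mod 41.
32

Using successive squaring:
Binary expansion of 30: 11110
Powers of 11 mod 41 (each is the square of the previous):
  11^1 ≡ 11 (mod 41)
  11^2 ≡ 11² = 121 ≡ 39 (mod 41)
  11^4 ≡ 39² = 1521 ≡ 4 (mod 41)
  11^8 ≡ 4² = 16 ≡ 16 (mod 41)
  11^16 ≡ 16² = 256 ≡ 10 (mod 41)
30 = 16 + 8 + 4 + 2, so 11^30 = 11^16 × 11^8 × 11^4 × 11^2 ≡ 10 × 16 × 4 × 39 (mod 41)
Multiplying step by step:
  10 × 16 = 160 ≡ 37 (mod 41)
  37 × 4 = 148 ≡ 25 (mod 41)
  25 × 39 = 975 ≡ 32 (mod 41)
Result: 11^30 ≡ 32 (mod 41)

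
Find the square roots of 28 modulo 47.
The square roots of 28 mod 47 are 34 and 13. Verify: 34² = 1156 ≡ 28 (mod 47)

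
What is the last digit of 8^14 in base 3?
Using Fermat: 8^{2} ≡ 1 (mod 3). 14 ≡ 0 (mod 2). So 8^{14} ≡ 8^{0} ≡ 1 (mod 3)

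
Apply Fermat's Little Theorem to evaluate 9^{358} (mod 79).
72

By Fermat's Little Theorem, a^(p-1) ≡ 1 (mod p) for prime p and gcd(a, p) = 1
Here p = 79, so 9^78 ≡ 1 (mod 79)
We can reduce the exponent: 358 mod 78 = 46
So 9^358 ≡ 9^46 (mod 79)
Computing: 9^46 mod 79 = 72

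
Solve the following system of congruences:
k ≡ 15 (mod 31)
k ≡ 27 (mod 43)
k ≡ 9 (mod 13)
14647

Using the Chinese Remainder Theorem:
M = product of moduli = 17329
For equation 1: M_1 = 559, 559 ≡ 1 (mod 31), inverse of 559 mod 31 is 1 (check: 1 × 1 = 1 ≡ 1 (mod 31))
For equation 2: M_2 = 403, 403 ≡ 16 (mod 43), inverse of 403 mod 43 is 35 (check: 16 × 35 = 560 ≡ 1 (mod 43))
For equation 3: M_3 = 1333, 1333 ≡ 7 (mod 13), inverse of 1333 mod 13 is 2 (check: 7 × 2 = 14 ≡ 1 (mod 13))
Combine: k ≡ Σ r_i×M_i×(M_i⁻¹ mod m_i) = 15×559×1 + 27×403×35 + 9×1333×2 = 8385 + 380835 + 23994 = 413214
413214 mod 17329 = 14647
k ≡ 14647 (mod 17329)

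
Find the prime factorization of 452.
2^2 × 113

Divide by primes starting from smallest:
452 ÷ 2 = 226
226 ÷ 2 = 113
113 ÷ 113 = 1

452 = 2^2 × 113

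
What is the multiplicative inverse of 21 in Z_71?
44

Using Extended Euclidean Algorithm:
gcd(21, 71) = 1
Bezout coefficients: 21 × -27 + 71 × 8 = 1
So 21 × -27 ≡ 1 (mod 71)
The inverse is -27 mod 71 = 44
Verification: 21 × 44 = 924 = 13 × 71 + 1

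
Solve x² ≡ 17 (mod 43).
The square roots of 17 mod 43 are 24 and 19. Verify: 24² = 576 ≡ 17 (mod 43)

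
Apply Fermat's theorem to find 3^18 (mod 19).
By Fermat's Little Theorem, 3^{18} ≡ 1 (mod 19) since 19 is prime and gcd(3, 19) = 1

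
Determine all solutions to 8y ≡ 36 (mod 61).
35

Since gcd(8, 61) = 1 divides 36, a solution exists.
Multiply both sides by the inverse of 8 mod 61:
  8^(-1) mod 61 = 23
  x ≡ 23 × 36 ≡ 828 ≡ 35 (mod 61)
Verification: 8 × 35 = 280 = 4 × 61 + 36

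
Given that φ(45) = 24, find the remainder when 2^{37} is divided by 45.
By Euler: 2^{24} ≡ 1 (mod 45) since gcd(2, 45) = 1. 37 = 1×24 + 13. So 2^{37} ≡ 2^{13} ≡ 2 (mod 45)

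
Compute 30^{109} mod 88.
40

Using successive squaring:
Binary expansion of 109: 1101101
Powers of 30 mod 88 (each is the square of the previous):
  30^1 ≡ 30 (mod 88)
  30^2 ≡ 30² = 900 ≡ 20 (mod 88)
  30^4 ≡ 20² = 400 ≡ 48 (mod 88)
  30^8 ≡ 48² = 2304 ≡ 16 (mod 88)
  30^16 ≡ 16² = 256 ≡ 80 (mod 88)
  30^32 ≡ 80² = 6400 ≡ 64 (mod 88)
  30^64 ≡ 64² = 4096 ≡ 48 (mod 88)
109 = 64 + 32 + 8 + 4 + 1, so 30^109 = 30^64 × 30^32 × 30^8 × 30^4 × 30^1 ≡ 48 × 64 × 16 × 48 × 30 (mod 88)
Multiplying step by step:
  48 × 64 = 3072 ≡ 80 (mod 88)
  80 × 16 = 1280 ≡ 48 (mod 88)
  48 × 48 = 2304 ≡ 16 (mod 88)
  16 × 30 = 480 ≡ 40 (mod 88)
Result: 30^109 ≡ 40 (mod 88)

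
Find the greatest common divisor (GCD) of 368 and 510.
2

Using the Euclidean algorithm:
368 = 0 × 510 + 368
510 = 1 × 368 + 142
368 = 2 × 142 + 84
142 = 1 × 84 + 58
84 = 1 × 58 + 26
58 = 2 × 26 + 6
26 = 4 × 6 + 2
6 = 3 × 2 + 0

GCD(368, 510) = 2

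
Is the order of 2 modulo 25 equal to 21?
No, the actual order is 20, not 21.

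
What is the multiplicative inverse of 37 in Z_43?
37^(-1) ≡ 7 (mod 43). Verification: 37 × 7 = 259 ≡ 1 (mod 43)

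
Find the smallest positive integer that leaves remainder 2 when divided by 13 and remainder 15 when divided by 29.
M = 13 × 29 = 377. M₁ = 29, y₁ ≡ 9 (mod 13). M₂ = 13, y₂ ≡ 9 (mod 29). n = 2×29×9 + 15×13×9 ≡ 15 (mod 377). The smallest positive such number is 15.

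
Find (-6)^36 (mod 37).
Using Fermat: (-6)^{36} ≡ 1 (mod 37). 36 ≡ 0 (mod 36). So (-6)^{36} ≡ (-6)^{0} ≡ 1 (mod 37)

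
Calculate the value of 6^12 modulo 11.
Using Fermat: 6^{10} ≡ 1 (mod 11). 12 ≡ 2 (mod 10). So 6^{12} ≡ 6^{2} ≡ 3 (mod 11)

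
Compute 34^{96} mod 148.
100

Using successive squaring:
Binary expansion of 96: 1100000
Powers of 34 mod 148 (each is the square of the previous):
  34^1 ≡ 34 (mod 148)
  34^2 ≡ 34² = 1156 ≡ 120 (mod 148)
  34^4 ≡ 120² = 14400 ≡ 44 (mod 148)
  34^8 ≡ 44² = 1936 ≡ 12 (mod 148)
  34^16 ≡ 12² = 144 ≡ 144 (mod 148)
  34^32 ≡ 144² = 20736 ≡ 16 (mod 148)
  34^64 ≡ 16² = 256 ≡ 108 (mod 148)
96 = 64 + 32, so 34^96 = 34^64 × 34^32 ≡ 108 × 16 (mod 148)
Multiplying step by step:
  108 × 16 = 1728 ≡ 100 (mod 148)
Result: 34^96 ≡ 100 (mod 148)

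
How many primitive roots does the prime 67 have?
Number of primitive roots mod 67 = φ(66) = 20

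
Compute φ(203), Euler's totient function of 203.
168

Prime factorization: 203 = 7 × 29
Using the formula φ(n) = n × Π(1 - 1/p) for each prime factor p:
φ(203) = 203 × (1 - 1/7) × (1 - 1/29)
φ(203) = 168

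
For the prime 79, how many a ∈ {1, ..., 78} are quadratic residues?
For prime 79, there are (p-1)/2 = (79-1)/2 = 39 quadratic residues (excluding 0).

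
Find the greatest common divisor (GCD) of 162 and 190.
2

Using the Euclidean algorithm:
162 = 0 × 190 + 162
190 = 1 × 162 + 28
162 = 5 × 28 + 22
28 = 1 × 22 + 6
22 = 3 × 6 + 4
6 = 1 × 4 + 2
4 = 2 × 2 + 0

GCD(162, 190) = 2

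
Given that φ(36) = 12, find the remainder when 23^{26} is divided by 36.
By Euler: 23^{12} ≡ 1 (mod 36) since gcd(23, 36) = 1. 26 = 2×12 + 2. So 23^{26} ≡ 23^{2} ≡ 25 (mod 36)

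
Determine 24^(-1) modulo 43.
24^(-1) ≡ 9 (mod 43). Verification: 24 × 9 = 216 ≡ 1 (mod 43)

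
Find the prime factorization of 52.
2^2 × 13

Divide by primes starting from smallest:
52 ÷ 2 = 26
26 ÷ 2 = 13
13 ÷ 13 = 1

52 = 2^2 × 13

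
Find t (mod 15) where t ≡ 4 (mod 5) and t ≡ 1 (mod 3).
M = 5 × 3 = 15. M₁ = 3, y₁ ≡ 2 (mod 5). M₂ = 5, y₂ ≡ 2 (mod 3). t = 4×3×2 + 1×5×2 ≡ 4 (mod 15)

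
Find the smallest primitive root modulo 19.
p - 1 = 18 has prime divisors 2, 3. h is a primitive root mod 19 iff h^(18/q) ≢ 1 (mod 19) for each such q.
h = 2: 2^9 ≡ 18, 2^6 ≡ 7 (mod 19); none is 1, so 2 has order 18 and is a primitive root.
The smallest primitive root mod 19 is g = 2.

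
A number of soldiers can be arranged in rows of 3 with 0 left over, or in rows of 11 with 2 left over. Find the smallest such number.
M = 3 × 11 = 33. M₁ = 11, y₁ ≡ 2 (mod 3). M₂ = 3, y₂ ≡ 4 (mod 11). z = 0×11×2 + 2×3×4 ≡ 24 (mod 33). The smallest positive such number is 24.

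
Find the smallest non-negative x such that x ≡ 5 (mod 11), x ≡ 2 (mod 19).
192

Using the Chinese Remainder Theorem:
M = product of moduli = 209
For equation 1: M_1 = 19, 19 ≡ 8 (mod 11), inverse of 19 mod 11 is 7 (check: 8 × 7 = 56 ≡ 1 (mod 11))
For equation 2: M_2 = 11, 11 ≡ 11 (mod 19), inverse of 11 mod 19 is 7 (check: 11 × 7 = 77 ≡ 1 (mod 19))
Combine: x ≡ Σ r_i×M_i×(M_i⁻¹ mod m_i) = 5×19×7 + 2×11×7 = 665 + 154 = 819
819 mod 209 = 192
x ≡ 192 (mod 209)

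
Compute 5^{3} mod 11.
4

Using successive squaring:
Binary expansion of 3: 11
Powers of 5 mod 11 (each is the square of the previous):
  5^1 ≡ 5 (mod 11)
  5^2 ≡ 5² = 25 ≡ 3 (mod 11)
3 = 2 + 1, so 5^3 = 5^2 × 5^1 ≡ 3 × 5 (mod 11)
Multiplying step by step:
  3 × 5 = 15 ≡ 4 (mod 11)
Result: 5^3 ≡ 4 (mod 11)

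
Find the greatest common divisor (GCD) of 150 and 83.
1

Using the Euclidean algorithm:
150 = 1 × 83 + 67
83 = 1 × 67 + 16
67 = 4 × 16 + 3
16 = 5 × 3 + 1
3 = 3 × 1 + 0

GCD(150, 83) = 1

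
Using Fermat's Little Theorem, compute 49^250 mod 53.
By Fermat: 49^{52} ≡ 1 (mod 53). 250 = 4×52 + 42. So 49^{250} ≡ 49^{42} ≡ 42 (mod 53)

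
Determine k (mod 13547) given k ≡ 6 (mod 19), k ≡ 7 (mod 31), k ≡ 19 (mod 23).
6827

Using the Chinese Remainder Theorem:
M = product of moduli = 13547
For equation 1: M_1 = 713, 713 ≡ 10 (mod 19), inverse of 713 mod 19 is 2 (check: 10 × 2 = 20 ≡ 1 (mod 19))
For equation 2: M_2 = 437, 437 ≡ 3 (mod 31), inverse of 437 mod 31 is 21 (check: 3 × 21 = 63 ≡ 1 (mod 31))
For equation 3: M_3 = 589, 589 ≡ 14 (mod 23), inverse of 589 mod 23 is 5 (check: 14 × 5 = 70 ≡ 1 (mod 23))
Combine: k ≡ Σ r_i×M_i×(M_i⁻¹ mod m_i) = 6×713×2 + 7×437×21 + 19×589×5 = 8556 + 64239 + 55955 = 128750
128750 mod 13547 = 6827
k ≡ 6827 (mod 13547)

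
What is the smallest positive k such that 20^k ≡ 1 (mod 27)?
Powers of 20 mod 27: 20^1≡20, 20^2≡22, 20^3≡8, 20^4≡25, 20^5≡14, 20^6≡10, 20^7≡11, 20^8≡4, 20^9≡26, 20^10≡7, 20^11≡5, 20^12≡19, 20^13≡2, 20^14≡13, 20^15≡17, 20^16≡16, 20^17≡23, 20^18≡1. Order = 18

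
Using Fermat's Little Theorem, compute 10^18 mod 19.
By Fermat's Little Theorem, 10^{18} ≡ 1 (mod 19) since 19 is prime and gcd(10, 19) = 1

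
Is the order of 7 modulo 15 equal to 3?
No, the actual order is 4, not 3.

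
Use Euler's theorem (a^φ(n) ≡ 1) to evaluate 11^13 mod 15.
By Euler: 11^{8} ≡ 1 (mod 15) since gcd(11, 15) = 1. 13 = 1×8 + 5. So 11^{13} ≡ 11^{5} ≡ 11 (mod 15)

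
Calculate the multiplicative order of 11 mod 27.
Powers of 11 mod 27: 11^1≡11, 11^2≡13, 11^3≡8, 11^4≡7, 11^5≡23, 11^6≡10, 11^7≡2, 11^8≡22, 11^9≡26, 11^10≡16, 11^11≡14, 11^12≡19, 11^13≡20, 11^14≡4, 11^15≡17, 11^16≡25, 11^17≡5, 11^18≡1. Order = 18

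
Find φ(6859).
6498

Prime factorization: 6859 = 19^3
Using the formula φ(n) = n × Π(1 - 1/p) for each prime factor p:
φ(6859) = 6859 × (1 - 1/19)
φ(6859) = 6498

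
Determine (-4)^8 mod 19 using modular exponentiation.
(-4) ≡ 15 (mod 19). 8 = 8 (binary 1000). Repeated squaring mod 19: 15^1 ≡ 15; 15^2 ≡ 15² = 225 ≡ 16; 15^4 ≡ 16² = 256 ≡ 9; 15^8 ≡ 9² = 81 ≡ 5. So (-4)^8 ≡ 5 (mod 19).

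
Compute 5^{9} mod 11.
9

Using successive squaring:
Binary expansion of 9: 1001
Powers of 5 mod 11 (each is the square of the previous):
  5^1 ≡ 5 (mod 11)
  5^2 ≡ 5² = 25 ≡ 3 (mod 11)
  5^4 ≡ 3² = 9 ≡ 9 (mod 11)
  5^8 ≡ 9² = 81 ≡ 4 (mod 11)
9 = 8 + 1, so 5^9 = 5^8 × 5^1 ≡ 4 × 5 (mod 11)
Multiplying step by step:
  4 × 5 = 20 ≡ 9 (mod 11)
Result: 5^9 ≡ 9 (mod 11)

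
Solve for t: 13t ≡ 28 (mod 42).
28

Since gcd(13, 42) = 1 divides 28, a solution exists.
Multiply both sides by the inverse of 13 mod 42:
  13^(-1) mod 42 = 13
  x ≡ 13 × 28 ≡ 364 ≡ 28 (mod 42)
Verification: 13 × 28 = 364 = 8 × 42 + 28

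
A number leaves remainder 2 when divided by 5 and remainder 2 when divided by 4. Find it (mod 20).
M = 5 × 4 = 20. M₁ = 4, y₁ ≡ 4 (mod 5). M₂ = 5, y₂ ≡ 1 (mod 4). x = 2×4×4 + 2×5×1 ≡ 2 (mod 20)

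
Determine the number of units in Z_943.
880

Prime factorization: 943 = 23 × 41
Using the formula φ(n) = n × Π(1 - 1/p) for each prime factor p:
φ(943) = 943 × (1 - 1/23) × (1 - 1/41)
φ(943) = 880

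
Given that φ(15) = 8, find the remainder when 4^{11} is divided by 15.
By Euler: 4^{8} ≡ 1 (mod 15) since gcd(4, 15) = 1. 11 = 1×8 + 3. So 4^{11} ≡ 4^{3} ≡ 4 (mod 15)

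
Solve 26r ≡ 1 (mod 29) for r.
26^(-1) ≡ 19 (mod 29). Verification: 26 × 19 = 494 ≡ 1 (mod 29)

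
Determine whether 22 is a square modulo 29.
By Euler's criterion: 22^{14} ≡ 1 (mod 29). Since this equals 1, 22 is a QR.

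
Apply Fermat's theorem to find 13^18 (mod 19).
By Fermat's Little Theorem, 13^{18} ≡ 1 (mod 19) since 19 is prime and gcd(13, 19) = 1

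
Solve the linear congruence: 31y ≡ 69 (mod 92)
23

Since gcd(31, 92) = 1 divides 69, a solution exists.
Multiply both sides by the inverse of 31 mod 92:
  31^(-1) mod 92 = 3
  x ≡ 3 × 69 ≡ 207 ≡ 23 (mod 92)
Verification: 31 × 23 = 713 = 7 × 92 + 69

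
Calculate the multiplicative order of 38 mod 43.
Powers of 38 mod 43: 38^1≡38, 38^2≡25, 38^3≡4, 38^4≡23, 38^5≡14, 38^6≡16, 38^7≡6, 38^8≡13, 38^9≡21, 38^10≡24, 38^11≡9, 38^12≡41, 38^13≡10, 38^14≡36, 38^15≡35, 38^16≡40, 38^17≡15, 38^18≡11, 38^19≡31, 38^20≡17, 38^21≡1. Order = 21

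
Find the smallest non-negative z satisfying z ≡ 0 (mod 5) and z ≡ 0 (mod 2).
M = 5 × 2 = 10. M₁ = 2, y₁ ≡ 3 (mod 5). M₂ = 5, y₂ ≡ 1 (mod 2). z = 0×2×3 + 0×5×1 ≡ 0 (mod 10)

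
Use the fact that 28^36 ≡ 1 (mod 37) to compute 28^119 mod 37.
By Fermat: 28^{36} ≡ 1 (mod 37). 119 = 3×36 + 11. So 28^{119} ≡ 28^{11} ≡ 30 (mod 37)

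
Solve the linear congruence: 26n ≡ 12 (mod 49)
8

Since gcd(26, 49) = 1 divides 12, a solution exists.
Multiply both sides by the inverse of 26 mod 49:
  26^(-1) mod 49 = 17
  x ≡ 17 × 12 ≡ 204 ≡ 8 (mod 49)
Verification: 26 × 8 = 208 = 4 × 49 + 12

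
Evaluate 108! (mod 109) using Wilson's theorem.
By Wilson's theorem, (108)! ≡ -1 ≡ 108 (mod 109)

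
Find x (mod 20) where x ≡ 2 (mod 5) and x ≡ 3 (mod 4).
M = 5 × 4 = 20. M₁ = 4, y₁ ≡ 4 (mod 5). M₂ = 5, y₂ ≡ 1 (mod 4). x = 2×4×4 + 3×5×1 ≡ 7 (mod 20)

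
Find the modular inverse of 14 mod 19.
14^(-1) ≡ 15 (mod 19). Verification: 14 × 15 = 210 ≡ 1 (mod 19)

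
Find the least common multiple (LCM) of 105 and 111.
3885

First find GCD(105, 111) using the Euclidean algorithm:
105 = 0 × 111 + 105
111 = 1 × 105 + 6
105 = 17 × 6 + 3
6 = 2 × 3 + 0
GCD(105, 111) = 3

LCM formula: LCM(a, b) = (a × b) / GCD(a, b)
LCM(105, 111) = (105 × 111) / 3
LCM(105, 111) = 11655 / 3
LCM(105, 111) = 3885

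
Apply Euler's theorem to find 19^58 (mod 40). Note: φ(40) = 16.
By Euler: 19^{16} ≡ 1 (mod 40) since gcd(19, 40) = 1. 58 = 3×16 + 10. So 19^{58} ≡ 19^{10} ≡ 1 (mod 40)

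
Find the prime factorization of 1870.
2 × 5 × 11 × 17

Divide by primes starting from smallest:
1870 ÷ 2 = 935
935 ÷ 5 = 187
187 ÷ 11 = 17
17 ÷ 17 = 1

1870 = 2 × 5 × 11 × 17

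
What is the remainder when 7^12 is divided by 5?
Using Fermat: 7^{4} ≡ 1 (mod 5). 12 ≡ 0 (mod 4). So 7^{12} ≡ 7^{0} ≡ 1 (mod 5)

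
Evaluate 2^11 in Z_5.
Using Fermat: 2^{4} ≡ 1 (mod 5). 11 ≡ 3 (mod 4). So 2^{11} ≡ 2^{3} ≡ 3 (mod 5)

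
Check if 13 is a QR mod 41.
By Euler's criterion: 13^{20} ≡ 40 (mod 41). Since this equals -1 (≡ 40), 13 is not a QR.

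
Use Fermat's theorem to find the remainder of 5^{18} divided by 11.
4

By Fermat's Little Theorem, a^(p-1) ≡ 1 (mod p) for prime p and gcd(a, p) = 1
Here p = 11, so 5^10 ≡ 1 (mod 11)
We can reduce the exponent: 18 mod 10 = 8
So 5^18 ≡ 5^8 (mod 11)
Computing: 5^8 mod 11 = 4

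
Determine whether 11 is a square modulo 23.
By Euler's criterion: 11^{11} ≡ 22 (mod 23). Since this equals -1 (≡ 22), 11 is not a QR.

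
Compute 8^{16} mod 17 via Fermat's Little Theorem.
1

By Fermat's Little Theorem, a^(p-1) ≡ 1 (mod p) for prime p and gcd(a, p) = 1
Here p = 17, so 8^16 ≡ 1 (mod 17)
We can reduce the exponent: 16 mod 16 = 0
So 8^16 ≡ 8^0 (mod 17)
Computing: 8^0 mod 17 = 1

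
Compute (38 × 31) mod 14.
2

(38 × 31) = 1178
1178 mod 14 = 2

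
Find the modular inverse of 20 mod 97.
20^(-1) ≡ 34 (mod 97). Verification: 20 × 34 = 680 ≡ 1 (mod 97)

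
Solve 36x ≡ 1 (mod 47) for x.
17

Using Extended Euclidean Algorithm:
gcd(36, 47) = 1
Bezout coefficients: 36 × 17 + 47 × -13 = 1
So 36 × 17 ≡ 1 (mod 47)
The inverse is 17 mod 47 = 17
Verification: 36 × 17 = 612 = 13 × 47 + 1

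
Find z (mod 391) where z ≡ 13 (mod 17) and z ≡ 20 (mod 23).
M = 17 × 23 = 391. M₁ = 23, y₁ ≡ 3 (mod 17). M₂ = 17, y₂ ≡ 19 (mod 23). z = 13×23×3 + 20×17×19 ≡ 319 (mod 391)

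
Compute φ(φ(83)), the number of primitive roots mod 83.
Number of primitive roots mod 83 = φ(82) = 40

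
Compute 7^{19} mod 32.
23

Using successive squaring:
Binary expansion of 19: 10011
Powers of 7 mod 32 (each is the square of the previous):
  7^1 ≡ 7 (mod 32)
  7^2 ≡ 7² = 49 ≡ 17 (mod 32)
  7^4 ≡ 17² = 289 ≡ 1 (mod 32)
  7^8 ≡ 1² = 1 ≡ 1 (mod 32)
  7^16 ≡ 1² = 1 ≡ 1 (mod 32)
19 = 16 + 2 + 1, so 7^19 = 7^16 × 7^2 × 7^1 ≡ 1 × 17 × 7 (mod 32)
Multiplying step by step:
  1 × 17 = 17 ≡ 17 (mod 32)
  17 × 7 = 119 ≡ 23 (mod 32)
Result: 7^19 ≡ 23 (mod 32)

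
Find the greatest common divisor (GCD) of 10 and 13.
1

Using the Euclidean algorithm:
10 = 0 × 13 + 10
13 = 1 × 10 + 3
10 = 3 × 3 + 1
3 = 3 × 1 + 0

GCD(10, 13) = 1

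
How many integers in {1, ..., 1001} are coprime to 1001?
720

Prime factorization: 1001 = 7 × 11 × 13
Using the formula φ(n) = n × Π(1 - 1/p) for each prime factor p:
φ(1001) = 1001 × (1 - 1/7) × (1 - 1/11) × (1 - 1/13)
φ(1001) = 720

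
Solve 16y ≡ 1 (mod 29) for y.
20

Using Extended Euclidean Algorithm:
gcd(16, 29) = 1
Bezout coefficients: 16 × -9 + 29 × 5 = 1
So 16 × -9 ≡ 1 (mod 29)
The inverse is -9 mod 29 = 20
Verification: 16 × 20 = 320 = 11 × 29 + 1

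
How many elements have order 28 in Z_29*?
Number of primitive roots mod 29 = φ(28) = 12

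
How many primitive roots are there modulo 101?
40

The number of primitive roots modulo p is φ(p-1) = φ(100)
φ(100) = 40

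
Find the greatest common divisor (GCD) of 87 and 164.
1

Using the Euclidean algorithm:
87 = 0 × 164 + 87
164 = 1 × 87 + 77
87 = 1 × 77 + 10
77 = 7 × 10 + 7
10 = 1 × 7 + 3
7 = 2 × 3 + 1
3 = 3 × 1 + 0

GCD(87, 164) = 1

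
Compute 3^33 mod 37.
Using repeated squaring. 33 = 32 + 1 (binary 100001). Repeated squaring mod 37: 3^1 ≡ 3; 3^2 ≡ 3² = 9 ≡ 9; 3^4 ≡ 9² = 81 ≡ 7; 3^8 ≡ 7² = 49 ≡ 12; 3^16 ≡ 12² = 144 ≡ 33; 3^32 ≡ 33² = 1089 ≡ 16. Multiply: 3^33 = 3^32 × 3^1 ≡ 16 × 3 (mod 37): 16 × 3 = 48 ≡ 11. So 3^33 ≡ 11 (mod 37).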